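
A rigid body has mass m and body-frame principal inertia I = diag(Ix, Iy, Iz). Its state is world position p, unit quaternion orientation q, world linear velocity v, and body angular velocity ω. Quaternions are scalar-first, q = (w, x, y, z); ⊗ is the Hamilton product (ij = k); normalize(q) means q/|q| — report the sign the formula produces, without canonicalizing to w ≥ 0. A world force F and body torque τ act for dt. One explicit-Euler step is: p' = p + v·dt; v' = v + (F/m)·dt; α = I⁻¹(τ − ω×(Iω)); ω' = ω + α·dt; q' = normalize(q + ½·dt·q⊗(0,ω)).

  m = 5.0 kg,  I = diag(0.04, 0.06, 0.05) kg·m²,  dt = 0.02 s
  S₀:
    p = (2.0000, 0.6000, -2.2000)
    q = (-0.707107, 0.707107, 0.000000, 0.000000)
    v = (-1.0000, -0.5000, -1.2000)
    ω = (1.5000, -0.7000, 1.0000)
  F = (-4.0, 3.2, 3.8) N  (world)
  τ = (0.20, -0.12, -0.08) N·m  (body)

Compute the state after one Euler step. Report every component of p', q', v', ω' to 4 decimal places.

p' = (1.9800, 0.5900, -2.2240)
q' = (-0.7176, 0.6964, -0.0021, -0.0120)
v' = (-1.0160, -0.4872, -1.1848)
ω' = (1.5965, -0.7350, 0.9764)

a = F/m = (-0.8000, 0.6400, 0.7600)
p' = p + v·dt = (1.9800, 0.5900, -2.2240)
v + (F/m)dt = (-1.0160, -0.4872, -1.1848)
α = I⁻¹(τ − ω×Iω) = (4.8250, -1.7500, -1.1800)
new body rate ω' = (1.5965, -0.7350, 0.9764)
Hamilton product q⊗(0,ω) = (-1.0606605, -1.0606605, -0.2121321, -1.2020819)
q' = normalize(q + ½dt·q⊗(0,ω)) = (-0.7176, 0.6964, -0.0021, -0.0120)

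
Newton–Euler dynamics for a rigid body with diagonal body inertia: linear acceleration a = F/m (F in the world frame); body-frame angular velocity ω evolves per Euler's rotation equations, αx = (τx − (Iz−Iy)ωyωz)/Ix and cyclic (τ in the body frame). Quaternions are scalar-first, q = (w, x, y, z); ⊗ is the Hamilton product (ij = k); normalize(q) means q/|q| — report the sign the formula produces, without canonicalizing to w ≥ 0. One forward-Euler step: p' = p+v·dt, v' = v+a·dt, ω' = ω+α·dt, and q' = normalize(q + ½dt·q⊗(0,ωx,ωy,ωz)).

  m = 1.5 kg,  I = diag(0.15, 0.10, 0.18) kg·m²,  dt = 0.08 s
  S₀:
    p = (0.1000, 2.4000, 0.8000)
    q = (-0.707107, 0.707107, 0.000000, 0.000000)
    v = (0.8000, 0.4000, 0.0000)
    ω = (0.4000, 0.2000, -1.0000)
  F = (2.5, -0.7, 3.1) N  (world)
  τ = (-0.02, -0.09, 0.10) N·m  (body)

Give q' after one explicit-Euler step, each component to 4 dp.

q' = (-0.7177, 0.6951, 0.0226, 0.0339)

Hamilton product q⊗(0,ω) = (-0.2828428, -0.2828428, 0.5656856, 0.8485284)
q + ½dt·q⊗(0,ω), renormalized = (-0.7177, 0.6951, 0.0226, 0.0339)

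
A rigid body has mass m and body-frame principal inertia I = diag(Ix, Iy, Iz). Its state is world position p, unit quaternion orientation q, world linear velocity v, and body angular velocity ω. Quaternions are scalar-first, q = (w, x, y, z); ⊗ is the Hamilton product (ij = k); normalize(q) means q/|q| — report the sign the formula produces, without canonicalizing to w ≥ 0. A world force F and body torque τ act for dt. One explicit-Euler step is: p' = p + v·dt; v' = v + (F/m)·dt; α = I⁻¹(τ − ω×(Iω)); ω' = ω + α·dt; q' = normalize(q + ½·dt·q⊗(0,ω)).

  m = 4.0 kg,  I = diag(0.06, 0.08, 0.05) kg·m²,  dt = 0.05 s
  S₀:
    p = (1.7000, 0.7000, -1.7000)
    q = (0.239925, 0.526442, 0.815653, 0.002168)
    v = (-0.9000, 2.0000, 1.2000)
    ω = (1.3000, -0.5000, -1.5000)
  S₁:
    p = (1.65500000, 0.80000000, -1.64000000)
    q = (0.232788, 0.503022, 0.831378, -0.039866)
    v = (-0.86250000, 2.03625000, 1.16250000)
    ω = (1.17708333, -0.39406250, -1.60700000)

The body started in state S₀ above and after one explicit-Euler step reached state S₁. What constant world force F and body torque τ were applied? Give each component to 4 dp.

F = (3.0000, 2.9000, -3.0000)
τ = (-0.1700, 0.1500, -0.1200)

Δv = v₁−v₀ = (0.03750000, 0.03625000, -0.03750000)
applied force F = (3.0000, 2.9000, -3.0000)
Δω = ω₁−ω₀ = (-0.12291667, 0.10593750, -0.10700000)
precession coupling = (-0.0225, -0.0195, -0.0130)
τ = I·(Δω/dt) + ω₀×(Iω₀) = (-0.1700, 0.1500, -0.1200)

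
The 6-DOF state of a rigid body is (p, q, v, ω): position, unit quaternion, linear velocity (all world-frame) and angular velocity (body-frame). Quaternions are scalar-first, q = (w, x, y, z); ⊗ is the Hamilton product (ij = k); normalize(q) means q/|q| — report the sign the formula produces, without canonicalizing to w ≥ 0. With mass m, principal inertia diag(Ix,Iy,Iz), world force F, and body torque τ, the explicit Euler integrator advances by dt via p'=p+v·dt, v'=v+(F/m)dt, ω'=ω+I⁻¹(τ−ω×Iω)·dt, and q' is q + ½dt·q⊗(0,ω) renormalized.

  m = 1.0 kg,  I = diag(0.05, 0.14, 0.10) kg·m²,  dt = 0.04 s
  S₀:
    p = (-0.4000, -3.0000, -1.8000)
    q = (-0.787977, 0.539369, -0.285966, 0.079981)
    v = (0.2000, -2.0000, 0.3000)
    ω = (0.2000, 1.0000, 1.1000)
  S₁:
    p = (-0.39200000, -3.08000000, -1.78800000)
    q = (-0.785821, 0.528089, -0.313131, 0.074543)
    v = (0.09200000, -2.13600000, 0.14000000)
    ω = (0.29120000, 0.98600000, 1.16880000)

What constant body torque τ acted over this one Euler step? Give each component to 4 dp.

τ = (0.0700, -0.0600, 0.1900)

Δω = ω₁−ω₀ = (0.09120000, -0.01400000, 0.06880000)
ω₀×(Iω₀) = (-0.0440, -0.0110, 0.0180)
applied torque τ = (0.0700, -0.0600, 0.1900)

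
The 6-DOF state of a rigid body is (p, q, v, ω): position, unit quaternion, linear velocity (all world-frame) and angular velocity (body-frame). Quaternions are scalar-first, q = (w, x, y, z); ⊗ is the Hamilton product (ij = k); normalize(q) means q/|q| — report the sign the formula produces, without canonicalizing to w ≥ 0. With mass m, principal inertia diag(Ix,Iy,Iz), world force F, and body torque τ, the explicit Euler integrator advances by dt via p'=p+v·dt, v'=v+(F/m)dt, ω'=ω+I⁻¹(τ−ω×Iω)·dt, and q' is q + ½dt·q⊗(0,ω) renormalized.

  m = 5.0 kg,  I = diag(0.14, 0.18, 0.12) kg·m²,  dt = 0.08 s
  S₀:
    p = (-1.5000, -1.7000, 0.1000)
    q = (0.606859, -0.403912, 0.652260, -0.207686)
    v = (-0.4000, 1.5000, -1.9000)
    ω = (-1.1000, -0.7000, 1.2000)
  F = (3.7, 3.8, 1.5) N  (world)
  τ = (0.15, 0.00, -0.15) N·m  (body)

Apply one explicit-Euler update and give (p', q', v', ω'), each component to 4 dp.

p' = (-1.5320, -1.5800, -0.0520)
q' = (0.6158, -0.4041, 0.6621, -0.1382)
v' = (-0.3408, 1.5608, -1.8760)
ω' = (-1.0431, -0.6883, 1.0795)

a = F/m = (0.7400, 0.7600, 0.3000)
new position p' = (-1.5320, -1.5800, -0.0520)
v + (F/m)dt = (-0.3408, 1.5608, -1.8760)
ω×(Iω) gyroscopic = (0.0504, -0.0264, 0.0308)
α = I⁻¹(τ − ω×Iω) = (0.7114, 0.1467, -1.5067)
new body rate ω' = (-1.0431, -0.6883, 1.0795)
2q̇ = q⊗(0,ω) = (0.2615020, -0.0302131, 0.2883477, 1.7284552)
updated quaternion q' = (0.6158, -0.4041, 0.6621, -0.1382)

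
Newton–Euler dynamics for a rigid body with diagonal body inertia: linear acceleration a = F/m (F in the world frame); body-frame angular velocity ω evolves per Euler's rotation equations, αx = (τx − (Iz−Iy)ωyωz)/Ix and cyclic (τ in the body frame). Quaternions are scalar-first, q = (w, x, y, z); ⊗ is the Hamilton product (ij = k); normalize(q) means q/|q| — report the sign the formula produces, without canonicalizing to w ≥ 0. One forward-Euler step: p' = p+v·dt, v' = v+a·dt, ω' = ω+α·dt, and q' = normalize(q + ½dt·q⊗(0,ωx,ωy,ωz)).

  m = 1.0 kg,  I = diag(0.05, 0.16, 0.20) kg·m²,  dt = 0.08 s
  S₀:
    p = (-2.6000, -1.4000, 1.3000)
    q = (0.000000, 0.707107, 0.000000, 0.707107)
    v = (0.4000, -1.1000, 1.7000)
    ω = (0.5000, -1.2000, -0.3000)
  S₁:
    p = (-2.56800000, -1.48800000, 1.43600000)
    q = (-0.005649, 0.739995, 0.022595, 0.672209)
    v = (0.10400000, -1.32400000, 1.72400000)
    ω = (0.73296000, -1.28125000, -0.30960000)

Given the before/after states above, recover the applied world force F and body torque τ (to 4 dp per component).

F = (-3.7000, -2.8000, 0.3000)
τ = (0.1600, -0.1400, -0.0900)

rate change Δω = (0.23296000, -0.08125000, -0.00960000)
precession coupling = (0.0144, 0.0225, -0.0660)
applied torque τ = (0.1600, -0.1400, -0.0900)
Δv = v₁−v₀ = (-0.29600000, -0.22400000, 0.02400000)
applied force F = (-3.7000, -2.8000, 0.3000)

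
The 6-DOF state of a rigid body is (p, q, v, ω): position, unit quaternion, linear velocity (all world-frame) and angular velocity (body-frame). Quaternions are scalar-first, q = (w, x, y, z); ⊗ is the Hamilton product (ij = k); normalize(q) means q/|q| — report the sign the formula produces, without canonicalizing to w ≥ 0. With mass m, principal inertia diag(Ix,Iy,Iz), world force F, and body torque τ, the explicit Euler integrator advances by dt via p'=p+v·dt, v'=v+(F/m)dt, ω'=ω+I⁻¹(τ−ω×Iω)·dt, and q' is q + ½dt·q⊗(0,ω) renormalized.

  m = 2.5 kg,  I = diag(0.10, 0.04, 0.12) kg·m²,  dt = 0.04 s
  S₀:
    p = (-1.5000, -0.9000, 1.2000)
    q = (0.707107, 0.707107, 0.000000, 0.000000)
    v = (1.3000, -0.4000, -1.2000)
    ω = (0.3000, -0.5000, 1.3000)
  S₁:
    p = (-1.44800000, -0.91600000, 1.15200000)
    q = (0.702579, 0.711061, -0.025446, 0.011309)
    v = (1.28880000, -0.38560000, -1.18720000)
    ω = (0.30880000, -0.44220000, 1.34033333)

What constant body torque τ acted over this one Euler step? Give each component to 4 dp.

τ = (-0.0300, 0.0500, 0.1300)

Δω = ω₁−ω₀ = (0.00880000, 0.05780000, 0.04033333)
ω₀×(Iω₀) = (-0.0520, -0.0078, 0.0090)
τ = I·(Δω/dt) + ω₀×(Iω₀) = (-0.0300, 0.0500, 0.1300)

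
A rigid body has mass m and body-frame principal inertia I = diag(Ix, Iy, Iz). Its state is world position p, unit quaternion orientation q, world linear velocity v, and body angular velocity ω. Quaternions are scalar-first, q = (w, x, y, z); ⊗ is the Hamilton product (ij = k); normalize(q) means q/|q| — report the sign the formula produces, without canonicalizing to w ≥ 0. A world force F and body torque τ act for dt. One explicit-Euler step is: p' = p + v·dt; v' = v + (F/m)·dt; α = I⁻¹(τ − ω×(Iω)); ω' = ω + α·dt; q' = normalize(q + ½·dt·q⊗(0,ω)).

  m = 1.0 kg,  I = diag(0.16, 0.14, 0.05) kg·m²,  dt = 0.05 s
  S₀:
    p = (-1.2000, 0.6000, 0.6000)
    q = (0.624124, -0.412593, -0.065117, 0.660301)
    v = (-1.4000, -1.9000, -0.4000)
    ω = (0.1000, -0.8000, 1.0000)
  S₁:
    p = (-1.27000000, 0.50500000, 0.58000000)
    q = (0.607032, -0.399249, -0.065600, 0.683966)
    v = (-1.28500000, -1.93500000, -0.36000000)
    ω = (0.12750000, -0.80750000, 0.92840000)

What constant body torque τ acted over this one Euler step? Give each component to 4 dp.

τ = (0.1600, -0.0100, -0.0700)

ω₁ − ω₀ = (0.02750000, -0.00750000, -0.07160000)
I·α + gyro = (0.1600, -0.0100, -0.0700)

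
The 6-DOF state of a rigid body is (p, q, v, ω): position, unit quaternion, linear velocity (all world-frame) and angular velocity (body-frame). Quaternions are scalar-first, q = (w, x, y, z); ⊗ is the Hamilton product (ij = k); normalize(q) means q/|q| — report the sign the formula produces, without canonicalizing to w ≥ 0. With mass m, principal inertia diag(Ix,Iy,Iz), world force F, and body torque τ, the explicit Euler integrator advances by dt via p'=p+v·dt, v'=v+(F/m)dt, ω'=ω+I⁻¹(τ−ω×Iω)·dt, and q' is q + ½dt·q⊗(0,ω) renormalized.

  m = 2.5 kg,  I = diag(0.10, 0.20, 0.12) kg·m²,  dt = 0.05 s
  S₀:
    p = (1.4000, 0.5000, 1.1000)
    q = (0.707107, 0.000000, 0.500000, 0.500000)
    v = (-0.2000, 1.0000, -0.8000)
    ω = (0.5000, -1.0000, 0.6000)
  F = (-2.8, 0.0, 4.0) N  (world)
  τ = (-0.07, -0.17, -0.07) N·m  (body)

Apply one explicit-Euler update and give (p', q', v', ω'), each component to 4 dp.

precession coupling ω×(Iω) = (0.0480, -0.0060, -0.0500)
α = I⁻¹(τ − ω×Iω) = (-1.1800, -0.8200, -0.1667)
ω + α·dt = (0.4410, -1.0410, 0.5917)
Hamilton product q⊗(0,ω) = (0.2000000, 1.1535535, -0.4571070, 0.1742642)
q + ½dt·q⊗(0,ω), renormalized = (0.7117, 0.0288, 0.4883, 0.5041)
p + v·dt = (1.3900, 0.5500, 1.0600)
new velocity v' = (-0.2560, 1.0000, -0.7200)

p' = (1.3900, 0.5500, 1.0600)
q' = (0.7117, 0.0288, 0.4883, 0.5041)
v' = (-0.2560, 1.0000, -0.7200)
ω' = (0.4410, -1.0410, 0.5917)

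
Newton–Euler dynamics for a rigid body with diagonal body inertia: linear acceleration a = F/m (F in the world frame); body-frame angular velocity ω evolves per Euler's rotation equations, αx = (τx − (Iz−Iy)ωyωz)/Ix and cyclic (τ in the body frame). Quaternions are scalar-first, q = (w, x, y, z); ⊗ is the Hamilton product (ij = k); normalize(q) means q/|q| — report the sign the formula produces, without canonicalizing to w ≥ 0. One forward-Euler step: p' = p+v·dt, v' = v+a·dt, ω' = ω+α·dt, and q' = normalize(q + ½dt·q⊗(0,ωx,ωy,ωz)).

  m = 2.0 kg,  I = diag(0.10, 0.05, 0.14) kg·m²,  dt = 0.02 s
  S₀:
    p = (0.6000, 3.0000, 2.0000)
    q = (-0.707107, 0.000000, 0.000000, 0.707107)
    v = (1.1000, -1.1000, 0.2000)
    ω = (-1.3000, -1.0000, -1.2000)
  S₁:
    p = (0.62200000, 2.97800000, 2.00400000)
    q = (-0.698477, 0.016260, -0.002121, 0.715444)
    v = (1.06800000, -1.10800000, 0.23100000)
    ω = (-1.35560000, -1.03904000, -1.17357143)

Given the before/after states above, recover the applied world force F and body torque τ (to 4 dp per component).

F = (-3.2000, -0.8000, 3.1000)
τ = (-0.1700, -0.1600, 0.1200)

Δω = ω₁−ω₀ = (-0.05560000, -0.03904000, 0.02642857)
precession coupling = (0.1080, -0.0624, -0.0650)
I·α + gyro = (-0.1700, -0.1600, 0.1200)
velocity change Δv = (-0.03200000, -0.00800000, 0.03100000)
F = m·Δv/dt = (-3.2000, -0.8000, 3.1000)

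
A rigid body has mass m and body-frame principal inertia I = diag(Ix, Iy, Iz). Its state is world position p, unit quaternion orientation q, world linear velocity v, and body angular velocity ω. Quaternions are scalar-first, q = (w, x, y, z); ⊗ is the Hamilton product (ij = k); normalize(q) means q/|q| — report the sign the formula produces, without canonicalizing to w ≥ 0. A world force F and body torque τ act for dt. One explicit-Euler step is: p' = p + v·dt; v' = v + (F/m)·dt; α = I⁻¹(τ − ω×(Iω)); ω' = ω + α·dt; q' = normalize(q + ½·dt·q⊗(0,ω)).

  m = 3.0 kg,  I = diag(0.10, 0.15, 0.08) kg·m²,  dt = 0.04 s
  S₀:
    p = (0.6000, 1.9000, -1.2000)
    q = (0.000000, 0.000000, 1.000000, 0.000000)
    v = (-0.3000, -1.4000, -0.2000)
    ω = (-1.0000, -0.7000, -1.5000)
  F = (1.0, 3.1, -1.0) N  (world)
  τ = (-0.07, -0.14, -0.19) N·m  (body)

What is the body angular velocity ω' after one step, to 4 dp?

ω' = (-0.9986, -0.7453, -1.6125)

ω×(Iω) gyroscopic = (-0.0735, 0.0300, 0.0350)
α = I⁻¹(τ − ω×Iω) = (0.0350, -1.1333, -2.8125)
ω + α·dt = (-0.9986, -0.7453, -1.6125)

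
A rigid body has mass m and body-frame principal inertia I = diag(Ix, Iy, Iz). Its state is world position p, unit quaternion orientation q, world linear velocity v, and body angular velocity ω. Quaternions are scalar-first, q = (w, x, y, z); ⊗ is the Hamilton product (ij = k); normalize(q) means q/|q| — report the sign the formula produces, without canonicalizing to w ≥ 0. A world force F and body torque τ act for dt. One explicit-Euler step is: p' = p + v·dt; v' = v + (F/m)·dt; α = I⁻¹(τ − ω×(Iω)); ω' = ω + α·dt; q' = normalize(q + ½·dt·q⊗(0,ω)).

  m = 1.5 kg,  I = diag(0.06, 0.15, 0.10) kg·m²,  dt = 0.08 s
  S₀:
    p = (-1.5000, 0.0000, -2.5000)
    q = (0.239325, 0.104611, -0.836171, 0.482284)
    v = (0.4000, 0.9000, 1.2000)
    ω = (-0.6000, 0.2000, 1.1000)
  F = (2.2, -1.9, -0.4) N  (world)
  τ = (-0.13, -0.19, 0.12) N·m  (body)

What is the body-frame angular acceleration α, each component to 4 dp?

ω×(Iω) gyroscopic = (-0.0110, 0.0264, -0.0108)
α = I⁻¹(τ − ω×Iω) = (-1.9833, -1.4427, 1.3080)

α = (-1.9833, -1.4427, 1.3080)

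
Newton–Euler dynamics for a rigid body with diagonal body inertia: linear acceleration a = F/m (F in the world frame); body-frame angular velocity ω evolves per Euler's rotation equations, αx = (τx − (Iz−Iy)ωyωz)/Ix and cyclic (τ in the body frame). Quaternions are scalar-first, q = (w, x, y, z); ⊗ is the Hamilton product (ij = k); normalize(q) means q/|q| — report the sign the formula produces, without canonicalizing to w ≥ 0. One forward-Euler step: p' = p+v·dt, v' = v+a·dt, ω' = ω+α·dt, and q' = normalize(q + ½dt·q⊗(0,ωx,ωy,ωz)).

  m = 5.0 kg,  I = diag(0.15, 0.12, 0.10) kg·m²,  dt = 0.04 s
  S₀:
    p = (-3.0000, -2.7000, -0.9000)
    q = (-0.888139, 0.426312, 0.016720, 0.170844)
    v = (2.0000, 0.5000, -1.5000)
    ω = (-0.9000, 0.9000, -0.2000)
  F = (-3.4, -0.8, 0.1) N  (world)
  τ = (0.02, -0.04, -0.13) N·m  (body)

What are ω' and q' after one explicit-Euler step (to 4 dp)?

gyro term ω×Iω = (0.0036, 0.0090, 0.0243)
α = I⁻¹(τ − ω×Iω) = (0.1093, -0.4083, -1.5430)
new body rate ω' = (-0.8956, 0.8837, -0.2617)
2q̇ = q⊗(0,ω) = (0.4028016, 0.6422215, -0.8678223, 0.5763566)
q' = normalize(q + ½dt·q⊗(0,ω)) = (-0.8798, 0.4390, -0.0006, 0.1823)

ω' = (-0.8956, 0.8837, -0.2617)
q' = (-0.8798, 0.4390, -0.0006, 0.1823)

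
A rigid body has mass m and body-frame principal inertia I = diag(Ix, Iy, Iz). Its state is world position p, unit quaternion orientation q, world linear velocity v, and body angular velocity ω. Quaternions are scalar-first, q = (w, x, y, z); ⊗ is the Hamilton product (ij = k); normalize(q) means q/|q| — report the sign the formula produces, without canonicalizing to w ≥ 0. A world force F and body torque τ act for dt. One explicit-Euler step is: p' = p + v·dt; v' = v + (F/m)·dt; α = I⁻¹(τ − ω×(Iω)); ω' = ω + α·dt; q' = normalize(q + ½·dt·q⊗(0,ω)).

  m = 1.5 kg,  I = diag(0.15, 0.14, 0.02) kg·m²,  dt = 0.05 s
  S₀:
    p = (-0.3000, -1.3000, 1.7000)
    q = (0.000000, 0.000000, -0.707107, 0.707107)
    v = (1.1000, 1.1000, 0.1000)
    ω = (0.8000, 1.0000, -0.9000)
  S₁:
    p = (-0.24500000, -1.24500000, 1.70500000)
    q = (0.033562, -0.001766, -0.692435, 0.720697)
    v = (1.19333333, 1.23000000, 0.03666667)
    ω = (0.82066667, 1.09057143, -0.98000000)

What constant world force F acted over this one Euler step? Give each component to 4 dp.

Δv = v₁−v₀ = (0.09333333, 0.13000000, -0.06333333)
applied force F = (2.8000, 3.9000, -1.9000)

F = (2.8000, 3.9000, -1.9000)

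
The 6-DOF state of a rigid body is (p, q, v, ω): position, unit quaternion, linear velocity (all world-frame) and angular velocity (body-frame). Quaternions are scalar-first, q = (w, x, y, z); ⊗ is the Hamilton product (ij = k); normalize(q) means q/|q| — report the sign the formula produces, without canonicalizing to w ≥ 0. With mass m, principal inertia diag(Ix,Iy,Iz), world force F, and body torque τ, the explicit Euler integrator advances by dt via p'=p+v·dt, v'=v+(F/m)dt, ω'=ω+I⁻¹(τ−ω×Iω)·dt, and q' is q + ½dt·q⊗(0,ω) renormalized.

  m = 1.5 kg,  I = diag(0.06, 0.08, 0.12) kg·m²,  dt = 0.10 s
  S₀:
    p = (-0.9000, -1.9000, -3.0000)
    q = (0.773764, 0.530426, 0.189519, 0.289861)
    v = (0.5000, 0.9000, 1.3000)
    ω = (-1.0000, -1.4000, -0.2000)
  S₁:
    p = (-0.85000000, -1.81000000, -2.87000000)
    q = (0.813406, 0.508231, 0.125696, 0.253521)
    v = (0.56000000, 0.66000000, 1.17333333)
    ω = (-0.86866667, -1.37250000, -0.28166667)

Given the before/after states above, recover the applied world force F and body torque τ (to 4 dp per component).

F = (0.9000, -3.6000, -1.9000)
τ = (0.0900, 0.0100, -0.0700)

rate change Δω = (0.13133333, 0.02750000, -0.08166667)
τ = I·(Δω/dt) + ω₀×(Iω₀) = (0.0900, 0.0100, -0.0700)
v₁ − v₀ = (0.06000000, -0.24000000, -0.12666667)
F = m·Δv/dt = (0.9000, -3.6000, -1.9000)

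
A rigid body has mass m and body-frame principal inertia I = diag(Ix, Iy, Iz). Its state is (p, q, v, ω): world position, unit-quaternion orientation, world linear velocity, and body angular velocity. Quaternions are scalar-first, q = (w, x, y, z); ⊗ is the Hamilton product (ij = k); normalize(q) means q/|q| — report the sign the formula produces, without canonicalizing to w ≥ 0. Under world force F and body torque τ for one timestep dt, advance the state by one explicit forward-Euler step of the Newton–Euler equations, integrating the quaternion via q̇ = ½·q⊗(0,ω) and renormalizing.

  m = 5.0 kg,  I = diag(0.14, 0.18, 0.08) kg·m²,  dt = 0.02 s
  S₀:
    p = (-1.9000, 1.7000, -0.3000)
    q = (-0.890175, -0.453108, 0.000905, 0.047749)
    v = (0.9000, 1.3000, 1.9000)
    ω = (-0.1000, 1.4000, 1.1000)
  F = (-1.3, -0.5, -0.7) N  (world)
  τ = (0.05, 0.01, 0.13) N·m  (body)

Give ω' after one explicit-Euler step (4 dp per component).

ω' = (-0.0709, 1.4018, 1.1339)

ω×(Iω) gyroscopic = (-0.1540, -0.0066, -0.0056)
angular accel α = (1.4571, 0.0922, 1.6950)
new body rate ω' = (-0.0709, 1.4018, 1.1339)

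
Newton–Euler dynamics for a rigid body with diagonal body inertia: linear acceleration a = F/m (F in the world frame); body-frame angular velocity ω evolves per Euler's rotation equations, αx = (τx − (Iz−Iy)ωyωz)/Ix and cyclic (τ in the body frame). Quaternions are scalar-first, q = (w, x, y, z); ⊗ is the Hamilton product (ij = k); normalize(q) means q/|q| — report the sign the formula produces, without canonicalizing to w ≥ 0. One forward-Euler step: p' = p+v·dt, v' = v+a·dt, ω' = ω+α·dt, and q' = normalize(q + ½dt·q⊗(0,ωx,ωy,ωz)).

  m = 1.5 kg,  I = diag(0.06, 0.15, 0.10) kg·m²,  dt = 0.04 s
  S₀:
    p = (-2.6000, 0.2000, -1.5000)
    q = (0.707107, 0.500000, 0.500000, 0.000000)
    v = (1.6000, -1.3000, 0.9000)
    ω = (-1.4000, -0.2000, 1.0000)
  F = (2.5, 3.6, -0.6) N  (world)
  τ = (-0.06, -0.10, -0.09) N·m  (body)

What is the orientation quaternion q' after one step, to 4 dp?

Hamilton product q⊗(0,ω) = (0.8000000, -0.4899498, -0.6414214, 1.3071070)
updated quaternion q' = (0.7227, 0.4899, 0.4869, 0.0261)

q' = (0.7227, 0.4899, 0.4869, 0.0261)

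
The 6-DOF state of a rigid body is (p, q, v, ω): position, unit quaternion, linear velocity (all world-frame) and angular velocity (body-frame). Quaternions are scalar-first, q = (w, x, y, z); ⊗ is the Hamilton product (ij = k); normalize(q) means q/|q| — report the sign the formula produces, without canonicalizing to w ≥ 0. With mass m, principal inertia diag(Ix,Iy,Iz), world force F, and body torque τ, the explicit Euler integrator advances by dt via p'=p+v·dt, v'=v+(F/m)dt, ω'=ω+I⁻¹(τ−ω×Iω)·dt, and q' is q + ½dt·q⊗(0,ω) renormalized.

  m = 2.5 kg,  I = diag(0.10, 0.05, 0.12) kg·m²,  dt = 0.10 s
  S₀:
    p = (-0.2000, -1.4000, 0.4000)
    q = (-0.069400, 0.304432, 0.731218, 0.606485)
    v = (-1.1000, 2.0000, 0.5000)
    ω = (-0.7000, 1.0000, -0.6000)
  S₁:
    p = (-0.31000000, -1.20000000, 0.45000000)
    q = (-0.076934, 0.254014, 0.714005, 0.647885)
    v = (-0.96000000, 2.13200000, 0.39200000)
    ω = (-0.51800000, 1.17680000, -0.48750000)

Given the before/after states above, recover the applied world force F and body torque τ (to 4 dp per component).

F = (3.5000, 3.3000, -2.7000)
τ = (0.1400, 0.0800, 0.1700)

rate change Δω = (0.18200000, 0.17680000, 0.11250000)
ω₀×(Iω₀) = (-0.0420, -0.0084, 0.0350)
τ = I·(Δω/dt) + ω₀×(Iω₀) = (0.1400, 0.0800, 0.1700)
Δv = v₁−v₀ = (0.14000000, 0.13200000, -0.10800000)
applied force F = (3.5000, 3.3000, -2.7000)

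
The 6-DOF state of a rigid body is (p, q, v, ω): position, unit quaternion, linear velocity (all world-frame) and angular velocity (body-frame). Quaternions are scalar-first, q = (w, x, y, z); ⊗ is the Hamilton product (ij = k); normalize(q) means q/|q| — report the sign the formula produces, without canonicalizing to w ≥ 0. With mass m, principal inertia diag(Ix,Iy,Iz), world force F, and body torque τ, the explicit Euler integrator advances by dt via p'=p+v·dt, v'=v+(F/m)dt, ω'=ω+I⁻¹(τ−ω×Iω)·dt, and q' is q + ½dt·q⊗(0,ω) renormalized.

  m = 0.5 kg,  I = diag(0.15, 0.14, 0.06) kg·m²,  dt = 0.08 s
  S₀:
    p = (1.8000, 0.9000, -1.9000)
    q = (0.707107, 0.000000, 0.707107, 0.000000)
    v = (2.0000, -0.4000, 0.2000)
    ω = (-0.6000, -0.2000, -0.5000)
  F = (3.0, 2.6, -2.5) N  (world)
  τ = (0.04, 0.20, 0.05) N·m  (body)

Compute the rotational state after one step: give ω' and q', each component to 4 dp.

(τ − ω×Iω)/I = (0.3200, 1.2357, 0.8533)
ω + α·dt = (-0.5744, -0.1011, -0.4317)
q⊗(0,ω) = (0.1414214, -0.7778177, -0.1414214, 0.0707107)
updated quaternion q' = (0.7124, -0.0311, 0.7011, 0.0028)

ω' = (-0.5744, -0.1011, -0.4317)
q' = (0.7124, -0.0311, 0.7011, 0.0028)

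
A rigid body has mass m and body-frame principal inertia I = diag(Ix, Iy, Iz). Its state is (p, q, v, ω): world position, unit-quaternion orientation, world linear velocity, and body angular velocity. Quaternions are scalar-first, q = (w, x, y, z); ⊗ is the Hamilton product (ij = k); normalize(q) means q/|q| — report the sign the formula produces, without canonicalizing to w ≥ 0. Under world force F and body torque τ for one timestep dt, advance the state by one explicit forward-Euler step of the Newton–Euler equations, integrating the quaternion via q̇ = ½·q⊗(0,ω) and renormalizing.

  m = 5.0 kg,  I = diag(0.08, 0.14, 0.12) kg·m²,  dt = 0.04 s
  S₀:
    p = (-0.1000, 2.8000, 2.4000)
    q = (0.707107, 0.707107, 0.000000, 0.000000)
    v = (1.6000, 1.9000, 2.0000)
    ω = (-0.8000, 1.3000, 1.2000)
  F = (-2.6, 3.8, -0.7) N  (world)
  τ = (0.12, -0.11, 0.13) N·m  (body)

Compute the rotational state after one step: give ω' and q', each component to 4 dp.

ω×(Iω) gyroscopic = (-0.0312, 0.0384, -0.0624)
α = I⁻¹(τ − ω×Iω) = (1.8900, -1.0600, 1.6033)
ω' = ω + α·dt = (-0.7244, 1.2576, 1.2641)
Hamilton product q⊗(0,ω) = (0.5656856, -0.5656856, 0.0707107, 1.7677675)
updated quaternion q' = (0.7179, 0.6953, 0.0014, 0.0353)

ω' = (-0.7244, 1.2576, 1.2641)
q' = (0.7179, 0.6953, 0.0014, 0.0353)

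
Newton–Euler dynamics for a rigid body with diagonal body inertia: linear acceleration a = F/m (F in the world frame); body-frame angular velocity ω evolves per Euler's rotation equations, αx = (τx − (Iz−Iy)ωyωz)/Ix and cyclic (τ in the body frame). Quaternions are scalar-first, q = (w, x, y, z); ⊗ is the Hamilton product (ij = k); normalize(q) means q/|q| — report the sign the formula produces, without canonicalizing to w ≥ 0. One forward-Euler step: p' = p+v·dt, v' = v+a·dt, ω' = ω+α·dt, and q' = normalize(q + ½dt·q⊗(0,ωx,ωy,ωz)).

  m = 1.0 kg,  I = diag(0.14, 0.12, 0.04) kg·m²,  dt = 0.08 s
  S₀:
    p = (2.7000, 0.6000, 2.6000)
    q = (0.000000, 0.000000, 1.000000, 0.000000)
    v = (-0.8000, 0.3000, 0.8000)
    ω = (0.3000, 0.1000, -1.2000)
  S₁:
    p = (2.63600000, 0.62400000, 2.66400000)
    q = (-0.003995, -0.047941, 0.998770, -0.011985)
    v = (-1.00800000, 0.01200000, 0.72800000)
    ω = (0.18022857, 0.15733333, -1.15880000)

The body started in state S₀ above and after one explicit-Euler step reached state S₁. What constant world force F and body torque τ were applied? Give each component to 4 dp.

F = (-2.6000, -3.6000, -0.9000)
τ = (-0.2000, 0.0500, 0.0200)

Δv = v₁−v₀ = (-0.20800000, -0.28800000, -0.07200000)
m·(v₁−v₀)/dt = (-2.6000, -3.6000, -0.9000)
rate change Δω = (-0.11977143, 0.05733333, 0.04120000)
I·α + gyro = (-0.2000, 0.0500, 0.0200)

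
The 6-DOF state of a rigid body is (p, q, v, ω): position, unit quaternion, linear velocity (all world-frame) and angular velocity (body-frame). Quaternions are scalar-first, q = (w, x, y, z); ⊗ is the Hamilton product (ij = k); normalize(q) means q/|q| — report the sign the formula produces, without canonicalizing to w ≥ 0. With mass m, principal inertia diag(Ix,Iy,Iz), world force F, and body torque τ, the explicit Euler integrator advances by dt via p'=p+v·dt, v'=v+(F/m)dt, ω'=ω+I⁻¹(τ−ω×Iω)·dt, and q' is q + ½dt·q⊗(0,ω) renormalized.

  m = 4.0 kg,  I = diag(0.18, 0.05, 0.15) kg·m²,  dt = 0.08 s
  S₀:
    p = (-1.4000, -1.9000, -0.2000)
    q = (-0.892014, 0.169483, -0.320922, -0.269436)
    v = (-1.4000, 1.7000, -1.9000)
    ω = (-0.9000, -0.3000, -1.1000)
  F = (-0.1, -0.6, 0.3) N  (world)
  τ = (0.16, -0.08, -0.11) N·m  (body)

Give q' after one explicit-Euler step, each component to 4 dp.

q' = (-0.9001, 0.2121, -0.2926, -0.2434)

q⊗(0,ω) = (-0.2401215, 1.0749960, 0.6965279, 0.6415407)
updated quaternion q' = (-0.9001, 0.2121, -0.2926, -0.2434)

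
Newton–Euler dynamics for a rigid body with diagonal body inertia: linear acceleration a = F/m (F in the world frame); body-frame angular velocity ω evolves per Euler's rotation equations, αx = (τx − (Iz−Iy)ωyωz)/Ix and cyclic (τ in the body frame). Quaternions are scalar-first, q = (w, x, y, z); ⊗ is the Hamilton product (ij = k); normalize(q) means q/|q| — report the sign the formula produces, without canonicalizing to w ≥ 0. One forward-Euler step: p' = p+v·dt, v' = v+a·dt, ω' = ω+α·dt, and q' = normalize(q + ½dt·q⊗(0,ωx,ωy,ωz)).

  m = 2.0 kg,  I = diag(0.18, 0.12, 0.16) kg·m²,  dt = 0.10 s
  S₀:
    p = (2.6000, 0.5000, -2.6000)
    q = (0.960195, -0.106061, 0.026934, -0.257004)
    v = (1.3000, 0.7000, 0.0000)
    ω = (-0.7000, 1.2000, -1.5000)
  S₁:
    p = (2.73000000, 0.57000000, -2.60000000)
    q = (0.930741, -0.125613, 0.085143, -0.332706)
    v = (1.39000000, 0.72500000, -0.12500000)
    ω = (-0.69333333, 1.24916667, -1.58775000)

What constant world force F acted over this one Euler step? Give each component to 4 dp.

F = (1.8000, 0.5000, -2.5000)

velocity change Δv = (0.09000000, 0.02500000, -0.12500000)
applied force F = (1.8000, 0.5000, -2.5000)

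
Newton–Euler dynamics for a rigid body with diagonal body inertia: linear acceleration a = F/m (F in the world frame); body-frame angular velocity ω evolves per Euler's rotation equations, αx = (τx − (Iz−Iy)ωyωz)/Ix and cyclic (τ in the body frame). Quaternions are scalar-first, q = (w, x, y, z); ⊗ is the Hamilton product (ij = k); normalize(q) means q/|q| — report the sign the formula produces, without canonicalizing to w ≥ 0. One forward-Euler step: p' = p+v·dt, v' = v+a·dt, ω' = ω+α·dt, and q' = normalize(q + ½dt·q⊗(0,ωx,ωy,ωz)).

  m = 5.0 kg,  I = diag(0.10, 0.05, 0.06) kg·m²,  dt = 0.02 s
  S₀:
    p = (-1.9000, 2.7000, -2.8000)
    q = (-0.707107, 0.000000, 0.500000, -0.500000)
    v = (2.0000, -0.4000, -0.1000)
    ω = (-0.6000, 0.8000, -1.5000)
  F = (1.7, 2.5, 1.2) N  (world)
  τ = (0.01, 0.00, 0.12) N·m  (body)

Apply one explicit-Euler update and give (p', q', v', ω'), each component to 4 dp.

p' = (-1.8600, 2.6920, -2.8020)
q' = (-0.7185, 0.0007, 0.4973, -0.4863)
v' = (2.0068, -0.3900, -0.0952)
ω' = (-0.5956, 0.7856, -1.4680)

α = I⁻¹(τ − ω×Iω) = (0.2200, -0.7200, 1.6000)
new body rate ω' = (-0.5956, 0.7856, -1.4680)
q⊗(0,ω) = (-1.1500000, 0.0742642, -0.2656856, 1.3606605)
q + ½dt·q⊗(0,ω), renormalized = (-0.7185, 0.0007, 0.4973, -0.4863)
a = F/m = (0.3400, 0.5000, 0.2400)
p' = p + v·dt = (-1.8600, 2.6920, -2.8020)
new velocity v' = (2.0068, -0.3900, -0.0952)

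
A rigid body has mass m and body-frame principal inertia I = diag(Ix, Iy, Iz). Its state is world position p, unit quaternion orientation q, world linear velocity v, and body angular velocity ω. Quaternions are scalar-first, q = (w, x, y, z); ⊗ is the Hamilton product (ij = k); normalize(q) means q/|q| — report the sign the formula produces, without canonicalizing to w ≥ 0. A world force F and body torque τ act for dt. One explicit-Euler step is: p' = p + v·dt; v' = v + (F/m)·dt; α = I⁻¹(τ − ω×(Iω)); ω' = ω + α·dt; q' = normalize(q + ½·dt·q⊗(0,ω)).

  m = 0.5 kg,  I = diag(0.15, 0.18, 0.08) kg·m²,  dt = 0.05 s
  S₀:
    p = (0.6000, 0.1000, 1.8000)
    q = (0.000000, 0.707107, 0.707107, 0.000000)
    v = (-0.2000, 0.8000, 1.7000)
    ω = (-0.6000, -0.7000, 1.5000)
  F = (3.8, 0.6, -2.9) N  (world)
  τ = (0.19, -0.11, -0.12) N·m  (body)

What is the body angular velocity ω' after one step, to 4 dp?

ω' = (-0.5717, -0.7131, 1.4171)

angular accel α = (0.5667, -0.2611, -1.6575)
new body rate ω' = (-0.5717, -0.7131, 1.4171)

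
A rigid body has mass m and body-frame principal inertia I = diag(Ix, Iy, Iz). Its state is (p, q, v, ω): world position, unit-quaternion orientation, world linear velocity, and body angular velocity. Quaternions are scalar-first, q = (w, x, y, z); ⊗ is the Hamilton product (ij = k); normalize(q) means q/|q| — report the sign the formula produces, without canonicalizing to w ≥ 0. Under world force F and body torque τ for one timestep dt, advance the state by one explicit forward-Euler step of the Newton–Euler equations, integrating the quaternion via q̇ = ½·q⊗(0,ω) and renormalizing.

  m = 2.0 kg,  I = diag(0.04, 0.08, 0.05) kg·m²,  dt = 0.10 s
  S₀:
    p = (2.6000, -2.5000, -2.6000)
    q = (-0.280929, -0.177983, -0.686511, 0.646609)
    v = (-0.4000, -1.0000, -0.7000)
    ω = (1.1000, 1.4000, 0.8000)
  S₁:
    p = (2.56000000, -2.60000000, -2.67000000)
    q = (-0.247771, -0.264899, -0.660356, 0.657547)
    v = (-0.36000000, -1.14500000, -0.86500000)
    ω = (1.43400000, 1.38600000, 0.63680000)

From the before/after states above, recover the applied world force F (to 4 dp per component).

v₁ − v₀ = (0.04000000, -0.14500000, -0.16500000)
applied force F = (0.8000, -2.9000, -3.3000)

F = (0.8000, -2.9000, -3.3000)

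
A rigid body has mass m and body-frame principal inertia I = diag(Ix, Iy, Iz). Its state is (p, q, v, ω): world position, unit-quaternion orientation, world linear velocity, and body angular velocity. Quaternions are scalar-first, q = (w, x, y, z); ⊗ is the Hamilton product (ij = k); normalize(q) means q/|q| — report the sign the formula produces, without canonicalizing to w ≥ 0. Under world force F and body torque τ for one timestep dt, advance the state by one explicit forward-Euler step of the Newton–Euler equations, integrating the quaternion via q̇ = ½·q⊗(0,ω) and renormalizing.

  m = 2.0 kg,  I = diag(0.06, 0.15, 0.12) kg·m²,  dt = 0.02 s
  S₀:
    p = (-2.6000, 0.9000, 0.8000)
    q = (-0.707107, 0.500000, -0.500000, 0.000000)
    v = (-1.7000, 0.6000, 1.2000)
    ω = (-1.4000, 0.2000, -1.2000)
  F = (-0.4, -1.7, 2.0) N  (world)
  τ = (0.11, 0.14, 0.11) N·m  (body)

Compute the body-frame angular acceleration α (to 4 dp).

ω×(Iω) gyroscopic = (0.0072, -0.1008, -0.0252)
α = I⁻¹(τ − ω×Iω) = (1.7133, 1.6053, 1.1267)

α = (1.7133, 1.6053, 1.1267)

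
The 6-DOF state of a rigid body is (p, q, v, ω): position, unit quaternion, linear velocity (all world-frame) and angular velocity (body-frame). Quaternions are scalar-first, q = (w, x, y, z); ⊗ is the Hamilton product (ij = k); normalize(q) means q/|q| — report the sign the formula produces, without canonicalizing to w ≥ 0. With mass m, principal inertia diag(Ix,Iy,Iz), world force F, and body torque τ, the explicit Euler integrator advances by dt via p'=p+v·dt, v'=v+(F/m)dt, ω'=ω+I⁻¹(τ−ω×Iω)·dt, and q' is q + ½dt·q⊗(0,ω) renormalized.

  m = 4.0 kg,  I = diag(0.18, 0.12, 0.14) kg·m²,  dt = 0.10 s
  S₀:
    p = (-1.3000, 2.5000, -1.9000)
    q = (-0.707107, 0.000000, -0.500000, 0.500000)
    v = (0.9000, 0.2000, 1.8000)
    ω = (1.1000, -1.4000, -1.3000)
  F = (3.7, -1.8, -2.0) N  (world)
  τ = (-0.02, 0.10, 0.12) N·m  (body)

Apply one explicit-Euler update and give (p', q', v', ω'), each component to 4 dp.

p' = (-1.2100, 2.5200, -1.7200)
q' = (-0.7053, 0.0284, -0.4205, 0.5700)
v' = (0.9925, 0.1550, 1.7500)
ω' = (1.0687, -1.2690, -1.2803)

(τ − ω×Iω)/I = (-0.3133, 1.3100, 0.1971)
ω + α·dt = (1.0687, -1.2690, -1.2803)
2q̇ = q⊗(0,ω) = (-0.0500000, 0.5721823, 1.5399498, 1.4692391)
q + ½dt·q⊗(0,ω), renormalized = (-0.7053, 0.0284, -0.4205, 0.5700)
linear accel F/m = (0.9250, -0.4500, -0.5000)
new position p' = (-1.2100, 2.5200, -1.7200)
new velocity v' = (0.9925, 0.1550, 1.7500)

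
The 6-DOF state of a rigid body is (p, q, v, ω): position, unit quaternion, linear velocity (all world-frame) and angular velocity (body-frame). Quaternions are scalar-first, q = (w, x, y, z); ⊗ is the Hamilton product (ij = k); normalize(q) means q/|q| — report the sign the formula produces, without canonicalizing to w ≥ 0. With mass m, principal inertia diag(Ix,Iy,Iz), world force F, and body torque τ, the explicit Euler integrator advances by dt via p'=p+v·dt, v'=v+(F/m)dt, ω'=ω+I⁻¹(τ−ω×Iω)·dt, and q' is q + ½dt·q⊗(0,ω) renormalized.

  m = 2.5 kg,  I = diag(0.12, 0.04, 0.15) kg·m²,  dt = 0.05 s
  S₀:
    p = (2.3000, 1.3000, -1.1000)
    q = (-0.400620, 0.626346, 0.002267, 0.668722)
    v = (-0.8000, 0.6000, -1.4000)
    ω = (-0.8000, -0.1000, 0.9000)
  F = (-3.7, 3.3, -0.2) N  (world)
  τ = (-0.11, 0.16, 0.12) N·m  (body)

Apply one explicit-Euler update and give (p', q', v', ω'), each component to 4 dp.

p + v·dt = (2.2600, 1.3300, -1.1700)
v + (F/m)dt = (-0.8740, 0.6660, -1.4040)
precession coupling ω×(Iω) = (-0.0099, 0.0216, -0.0064)
angular accel α = (-0.8342, 3.4600, 0.8427)
new body rate ω' = (-0.8417, 0.0730, 0.9421)
2q̇ = q⊗(0,ω) = (-0.1005463, 0.3894085, -1.0586270, -0.4213790)
updated quaternion q' = (-0.4029, 0.6358, -0.0242, 0.6579)

p' = (2.2600, 1.3300, -1.1700)
q' = (-0.4029, 0.6358, -0.0242, 0.6579)
v' = (-0.8740, 0.6660, -1.4040)
ω' = (-0.8417, 0.0730, 0.9421)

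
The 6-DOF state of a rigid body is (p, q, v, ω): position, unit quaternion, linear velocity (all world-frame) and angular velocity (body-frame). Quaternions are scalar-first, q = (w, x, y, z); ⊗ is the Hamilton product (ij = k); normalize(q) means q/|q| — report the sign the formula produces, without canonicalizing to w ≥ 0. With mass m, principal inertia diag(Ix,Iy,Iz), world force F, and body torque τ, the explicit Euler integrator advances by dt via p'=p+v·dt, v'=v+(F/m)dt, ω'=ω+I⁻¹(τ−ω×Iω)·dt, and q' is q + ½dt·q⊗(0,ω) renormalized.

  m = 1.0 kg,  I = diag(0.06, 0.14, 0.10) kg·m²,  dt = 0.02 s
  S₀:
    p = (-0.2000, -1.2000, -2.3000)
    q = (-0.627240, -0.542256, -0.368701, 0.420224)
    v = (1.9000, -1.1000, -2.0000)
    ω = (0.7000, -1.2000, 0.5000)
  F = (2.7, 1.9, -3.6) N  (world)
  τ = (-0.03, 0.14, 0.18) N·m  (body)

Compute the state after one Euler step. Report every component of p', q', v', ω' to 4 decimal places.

p' = (-0.1620, -1.2220, -2.3400)
q' = (-0.6299, -0.5434, -0.3555, 0.4261)
v' = (1.9540, -1.0620, -2.0720)
ω' = (0.6820, -1.1780, 0.5494)

gyro term ω×Iω = (0.0240, -0.0140, -0.0672)
α = I⁻¹(τ − ω×Iω) = (-0.9000, 1.1000, 2.4720)
ω + α·dt = (0.6820, -1.1780, 0.5494)
2q̇ = q⊗(0,ω) = (-0.2729740, -0.1191497, 1.3179728, 0.5951779)
q' = normalize(q + ½dt·q⊗(0,ω)) = (-0.6299, -0.5434, -0.3555, 0.4261)
new position p' = (-0.1620, -1.2220, -2.3400)
v + (F/m)dt = (1.9540, -1.0620, -2.0720)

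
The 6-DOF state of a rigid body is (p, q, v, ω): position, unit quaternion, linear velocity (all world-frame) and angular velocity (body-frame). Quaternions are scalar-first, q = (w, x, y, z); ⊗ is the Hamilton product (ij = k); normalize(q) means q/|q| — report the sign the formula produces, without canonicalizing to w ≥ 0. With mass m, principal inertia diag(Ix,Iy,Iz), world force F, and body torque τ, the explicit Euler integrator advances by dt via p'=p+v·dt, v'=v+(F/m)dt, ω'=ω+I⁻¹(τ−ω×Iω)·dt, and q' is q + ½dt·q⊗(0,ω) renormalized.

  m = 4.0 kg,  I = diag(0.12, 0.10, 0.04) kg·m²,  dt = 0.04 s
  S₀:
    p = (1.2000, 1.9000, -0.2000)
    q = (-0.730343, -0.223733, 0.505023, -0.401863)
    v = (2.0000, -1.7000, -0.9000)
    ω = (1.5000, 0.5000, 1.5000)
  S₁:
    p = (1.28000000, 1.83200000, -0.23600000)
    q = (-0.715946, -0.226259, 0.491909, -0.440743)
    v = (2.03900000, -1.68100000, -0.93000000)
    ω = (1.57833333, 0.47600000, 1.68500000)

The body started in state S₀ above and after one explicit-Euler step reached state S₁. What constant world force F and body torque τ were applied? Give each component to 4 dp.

velocity change Δv = (0.03900000, 0.01900000, -0.03000000)
applied force F = (3.9000, 1.9000, -3.0000)
rate change Δω = (0.07833333, -0.02400000, 0.18500000)
I·α + gyro = (0.1900, 0.1200, 0.1700)

F = (3.9000, 1.9000, -3.0000)
τ = (0.1900, 0.1200, 0.1700)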